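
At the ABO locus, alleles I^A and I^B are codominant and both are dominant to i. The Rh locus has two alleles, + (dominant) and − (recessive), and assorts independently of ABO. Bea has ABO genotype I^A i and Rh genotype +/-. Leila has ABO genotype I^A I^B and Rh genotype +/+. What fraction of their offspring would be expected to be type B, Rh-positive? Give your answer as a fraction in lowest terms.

ABO cross I^A i × I^A I^B → offspring phenotypes: 1/2 A, 1/4 B, 1/4 AB.
Rh cross +/- × +/+ → 1 Rh+.
Independent loci: P(type B, Rh-positive) = 1/4 × 1 = 1/4.

1/4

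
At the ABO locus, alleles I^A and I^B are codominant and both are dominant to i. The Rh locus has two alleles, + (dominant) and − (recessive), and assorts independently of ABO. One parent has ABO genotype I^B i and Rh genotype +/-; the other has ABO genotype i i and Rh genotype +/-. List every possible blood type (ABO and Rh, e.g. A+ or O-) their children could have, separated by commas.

O+, O-, B+, B-

Gametes from I^B i × i i give offspring ABO genotypes I^B i, i i, i.e. phenotypes O, B.
Rh cross +/- × +/- → phenotypes Rh+, Rh-.
Combining independently: O+, O-, B+, B-.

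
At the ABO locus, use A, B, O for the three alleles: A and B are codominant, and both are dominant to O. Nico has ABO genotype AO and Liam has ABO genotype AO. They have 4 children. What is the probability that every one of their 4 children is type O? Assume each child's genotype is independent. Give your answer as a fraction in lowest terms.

ABO cross AO × AO → 1/4 O, 3/4 A.
So P(type O) = 1/4 per child.
All 4 independent: (1/4)^4 = 1/256.

1/256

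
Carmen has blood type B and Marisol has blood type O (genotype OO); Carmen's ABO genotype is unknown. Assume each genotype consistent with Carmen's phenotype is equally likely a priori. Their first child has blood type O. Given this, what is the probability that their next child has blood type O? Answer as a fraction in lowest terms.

Possible genotypes: Carmen ∈ {BB, BO}; Marisol ∈ {OO}.
Weight each parental genotype pair by prior × P(type-O child):
  BO × OO: posterior weight 1; P(next child type O) = 1/2.
Weighted sum = 1/2.

1/2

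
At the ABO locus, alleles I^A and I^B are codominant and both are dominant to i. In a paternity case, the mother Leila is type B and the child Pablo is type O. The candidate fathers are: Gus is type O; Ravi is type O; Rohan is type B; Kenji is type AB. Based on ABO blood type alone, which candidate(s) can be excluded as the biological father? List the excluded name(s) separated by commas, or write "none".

A candidate is excluded only if no genotype consistent with his phenotype could produce a type O child with a type B mother.
Kenji (type AB): no genotype consistent with that phenotype can produce a type-O child with a type-B mother.

Kenji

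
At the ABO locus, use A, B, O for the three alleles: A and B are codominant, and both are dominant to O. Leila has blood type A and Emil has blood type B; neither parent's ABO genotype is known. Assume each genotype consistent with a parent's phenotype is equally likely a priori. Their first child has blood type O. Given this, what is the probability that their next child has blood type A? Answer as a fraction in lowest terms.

1/4

Possible genotypes: Leila ∈ {AA, AO}; Emil ∈ {BB, BO}.
Weight each parental genotype pair by prior × P(type-O child):
  AO × BO: posterior weight 1; P(next child type A) = 1/4.
Weighted sum = 1/4.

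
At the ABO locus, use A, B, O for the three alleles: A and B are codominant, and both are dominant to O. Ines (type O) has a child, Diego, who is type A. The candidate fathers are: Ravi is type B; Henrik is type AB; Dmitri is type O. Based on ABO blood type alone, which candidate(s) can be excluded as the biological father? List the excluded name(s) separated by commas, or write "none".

Ravi, Dmitri

A candidate is excluded only if no genotype consistent with his phenotype could produce a type A child with a type O mother.
Ravi (type B): no genotype consistent with that phenotype can produce a type-A child with a type-O mother.
Dmitri (type O): no genotype consistent with that phenotype can produce a type-A child with a type-O mother.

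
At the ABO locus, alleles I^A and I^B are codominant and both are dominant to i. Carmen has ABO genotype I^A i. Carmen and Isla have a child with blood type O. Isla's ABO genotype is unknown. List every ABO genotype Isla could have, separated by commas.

I^A i, I^B i, i i

For each candidate genotype of Isla, check whether crossing it with I^A i can produce every observed child phenotype.
  I^A I^A → possible child types {A} ✗
  I^A I^B → possible child types {A, B, AB} ✗
  I^A i → possible child types {O, A} ✓
  I^B I^B → possible child types {B, AB} ✗
  I^B i → possible child types {O, A, B, AB} ✓
  i i → possible child types {O, A} ✓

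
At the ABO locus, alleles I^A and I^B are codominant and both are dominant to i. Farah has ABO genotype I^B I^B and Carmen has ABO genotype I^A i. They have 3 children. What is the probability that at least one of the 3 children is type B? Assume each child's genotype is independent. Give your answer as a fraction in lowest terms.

ABO cross I^B I^B × I^A i → 1/2 B, 1/2 AB.
So P(type B) = 1/2 per child.
P(none) = (1/2)^3 = 1/8; P(at least one) = 1 − 1/8 = 7/8.

7/8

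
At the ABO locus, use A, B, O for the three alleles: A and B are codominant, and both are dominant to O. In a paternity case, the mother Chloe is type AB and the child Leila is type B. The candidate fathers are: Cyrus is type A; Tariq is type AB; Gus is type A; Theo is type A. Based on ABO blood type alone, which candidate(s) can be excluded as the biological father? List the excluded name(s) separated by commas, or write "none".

A candidate is excluded only if no genotype consistent with his phenotype could produce a type B child with a type AB mother.
Every candidate has at least one consistent genotype combination, so none can be excluded.

none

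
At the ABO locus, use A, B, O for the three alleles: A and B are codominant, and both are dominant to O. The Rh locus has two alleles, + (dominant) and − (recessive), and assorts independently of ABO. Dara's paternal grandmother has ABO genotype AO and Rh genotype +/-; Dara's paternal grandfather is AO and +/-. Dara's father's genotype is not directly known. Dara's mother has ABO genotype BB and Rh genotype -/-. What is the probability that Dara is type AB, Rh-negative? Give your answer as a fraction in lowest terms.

Dara's father's ABO genotype from AO × AO: 1/4 AA, 1/2 AO, 1/4 OO.
Crossing each possibility with the mother BB and summing P(type AB): 1/4·1 + 1/2·1/2 + 1/4·0 = 1/2.
Similarly for Rh via the father's Rh distribution: P(Rh-) = 1/2.
Independent loci: 1/2 × 1/2 = 1/4.

1/4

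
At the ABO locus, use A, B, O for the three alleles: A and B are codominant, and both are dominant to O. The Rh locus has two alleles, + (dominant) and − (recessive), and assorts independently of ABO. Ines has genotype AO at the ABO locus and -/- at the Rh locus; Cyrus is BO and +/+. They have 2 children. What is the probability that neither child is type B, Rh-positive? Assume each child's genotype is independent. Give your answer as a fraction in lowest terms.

9/16

ABO cross AO × BO → 1/4 O, 1/4 A, 1/4 B, 1/4 AB.
Rh cross -/- × +/+ → 1 Rh+; so P(type B, Rh-positive) = 1/4 × 1 = 1/4 per child.
P(not type B, Rh-positive) = 3/4 for one child; (3/4)^2 = 9/16.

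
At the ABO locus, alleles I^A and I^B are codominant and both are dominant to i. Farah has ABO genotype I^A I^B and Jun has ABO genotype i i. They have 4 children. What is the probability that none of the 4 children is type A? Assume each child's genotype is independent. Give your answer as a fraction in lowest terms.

ABO cross I^A I^B × i i → 1/2 A, 1/2 B.
So P(type A) = 1/2 per child.
P(not type A) = 1/2 for one child; (1/2)^4 = 1/16.

1/16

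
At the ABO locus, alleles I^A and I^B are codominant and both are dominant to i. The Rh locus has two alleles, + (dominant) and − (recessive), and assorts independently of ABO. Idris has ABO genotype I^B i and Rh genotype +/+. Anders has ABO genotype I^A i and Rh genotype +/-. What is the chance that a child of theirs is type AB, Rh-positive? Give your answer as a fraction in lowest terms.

1/4

ABO cross I^B i × I^A i → offspring phenotypes: 1/4 O, 1/4 A, 1/4 B, 1/4 AB.
Rh cross +/+ × +/- → 1 Rh+.
Independent loci: P(type AB, Rh-positive) = 1/4 × 1 = 1/4.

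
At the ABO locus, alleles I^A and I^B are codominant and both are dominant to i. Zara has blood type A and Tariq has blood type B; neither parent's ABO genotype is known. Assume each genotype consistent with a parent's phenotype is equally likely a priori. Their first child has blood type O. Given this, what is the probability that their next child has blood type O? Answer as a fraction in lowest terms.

1/4

Possible genotypes: Zara ∈ {I^A I^A, I^A i}; Tariq ∈ {I^B I^B, I^B i}.
Weight each parental genotype pair by prior × P(type-O child):
  I^A i × I^B i: posterior weight 1; P(next child type O) = 1/4.
Weighted sum = 1/4.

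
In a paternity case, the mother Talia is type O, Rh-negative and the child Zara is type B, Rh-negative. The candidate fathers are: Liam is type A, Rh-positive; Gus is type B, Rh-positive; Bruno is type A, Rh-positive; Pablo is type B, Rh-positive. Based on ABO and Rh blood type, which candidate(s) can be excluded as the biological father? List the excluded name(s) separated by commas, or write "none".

Liam, Bruno

A candidate is excluded only if no genotype consistent with his phenotype could produce a type B, Rh-negative child with a type O, Rh-negative mother.
Liam (type A, Rh+): no genotype consistent with that phenotype can produce a type-B Rh- child with a type-O mother.
Bruno (type A, Rh+): no genotype consistent with that phenotype can produce a type-B Rh- child with a type-O mother.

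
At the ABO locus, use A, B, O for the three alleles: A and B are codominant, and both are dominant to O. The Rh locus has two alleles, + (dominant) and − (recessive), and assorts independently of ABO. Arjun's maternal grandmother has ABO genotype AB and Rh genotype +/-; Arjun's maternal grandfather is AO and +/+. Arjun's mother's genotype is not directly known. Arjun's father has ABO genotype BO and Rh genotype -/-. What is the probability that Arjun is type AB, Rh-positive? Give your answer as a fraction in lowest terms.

Arjun's mother's ABO genotype from AB × AO: 1/4 AA, 1/4 AB, 1/4 AO, 1/4 BO.
Crossing each possibility with the father BO and summing P(type AB): 1/4·1/2 + 1/4·1/4 + 1/4·1/4 + 1/4·0 = 1/4.
Similarly for Rh via the mother's Rh distribution: P(Rh+) = 3/4.
Independent loci: 1/4 × 3/4 = 3/16.

3/16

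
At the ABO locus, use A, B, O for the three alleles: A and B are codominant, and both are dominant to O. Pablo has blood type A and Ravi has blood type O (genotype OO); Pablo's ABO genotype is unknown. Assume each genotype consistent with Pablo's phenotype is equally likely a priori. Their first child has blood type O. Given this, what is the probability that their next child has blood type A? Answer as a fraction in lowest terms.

Possible genotypes: Pablo ∈ {AA, AO}; Ravi ∈ {OO}.
Weight each parental genotype pair by prior × P(type-O child):
  AO × OO: posterior weight 1; P(next child type A) = 1/2.
Weighted sum = 1/2.

1/2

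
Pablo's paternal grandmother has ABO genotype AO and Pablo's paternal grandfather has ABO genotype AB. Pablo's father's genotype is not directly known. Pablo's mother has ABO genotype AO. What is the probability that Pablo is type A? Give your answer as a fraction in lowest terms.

5/8

Pablo's father's ABO genotype from AO × AB: 1/4 AA, 1/4 AB, 1/4 AO, 1/4 BO.
Crossing each possibility with the mother AO and summing P(type A): 1/4·1 + 1/4·1/2 + 1/4·3/4 + 1/4·1/4 = 5/8.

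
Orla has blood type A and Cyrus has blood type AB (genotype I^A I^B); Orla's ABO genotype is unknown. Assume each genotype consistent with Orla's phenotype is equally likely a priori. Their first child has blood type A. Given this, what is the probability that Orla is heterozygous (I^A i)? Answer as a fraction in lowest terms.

1/2

Possible genotypes: Orla ∈ {I^A I^A, I^A i}; Cyrus ∈ {I^A I^B}.
Weight each parental genotype pair by prior × P(type-A child):
  I^A I^A × I^A I^B: posterior weight 1/2.
  I^A i × I^A I^B: posterior weight 1/2.
Sum the posterior weight over pairs where Orla is I^A i: 1/2.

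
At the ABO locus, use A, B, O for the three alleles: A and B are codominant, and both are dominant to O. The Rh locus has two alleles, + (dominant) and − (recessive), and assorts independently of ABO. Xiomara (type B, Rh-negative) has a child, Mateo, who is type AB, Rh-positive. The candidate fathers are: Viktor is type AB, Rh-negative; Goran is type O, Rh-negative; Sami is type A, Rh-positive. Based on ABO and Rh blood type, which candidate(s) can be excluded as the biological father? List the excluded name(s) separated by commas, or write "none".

Viktor, Goran

A candidate is excluded only if no genotype consistent with his phenotype could produce a type AB, Rh-positive child with a type B, Rh-negative mother.
Viktor (type AB, Rh-): no genotype consistent with that phenotype can produce a type-AB Rh+ child with a type-B mother.
Goran (type O, Rh-): no genotype consistent with that phenotype can produce a type-AB Rh+ child with a type-B mother.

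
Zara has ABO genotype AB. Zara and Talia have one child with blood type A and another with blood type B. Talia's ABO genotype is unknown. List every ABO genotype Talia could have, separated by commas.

For each candidate genotype of Talia, check whether crossing it with AB can produce every observed child phenotype.
  AA → possible child types {A, AB} ✗
  AB → possible child types {A, B, AB} ✓
  AO → possible child types {A, B, AB} ✓
  BB → possible child types {B, AB} ✗
  BO → possible child types {A, B, AB} ✓
  OO → possible child types {A, B} ✓

AB, AO, BO, OO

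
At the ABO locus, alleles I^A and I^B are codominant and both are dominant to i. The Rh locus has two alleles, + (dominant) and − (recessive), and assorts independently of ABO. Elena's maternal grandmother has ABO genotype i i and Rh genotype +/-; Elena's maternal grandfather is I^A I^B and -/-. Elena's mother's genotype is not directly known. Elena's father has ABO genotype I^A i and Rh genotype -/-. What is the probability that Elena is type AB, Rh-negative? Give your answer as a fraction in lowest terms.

3/32

Elena's mother's ABO genotype from i i × I^A I^B: 1/2 I^A i, 1/2 I^B i.
Crossing each possibility with the father I^A i and summing P(type AB): 1/2·0 + 1/2·1/4 = 1/8.
Similarly for Rh via the mother's Rh distribution: P(Rh-) = 3/4.
Independent loci: 1/8 × 3/4 = 3/32.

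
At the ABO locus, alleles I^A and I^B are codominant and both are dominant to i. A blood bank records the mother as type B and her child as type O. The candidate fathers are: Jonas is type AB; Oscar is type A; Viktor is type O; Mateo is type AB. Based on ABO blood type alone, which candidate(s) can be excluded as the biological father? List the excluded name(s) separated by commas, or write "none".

Jonas, Mateo

A candidate is excluded only if no genotype consistent with his phenotype could produce a type O child with a type B mother.
Jonas (type AB): no genotype consistent with that phenotype can produce a type-O child with a type-B mother.
Mateo (type AB): no genotype consistent with that phenotype can produce a type-O child with a type-B mother.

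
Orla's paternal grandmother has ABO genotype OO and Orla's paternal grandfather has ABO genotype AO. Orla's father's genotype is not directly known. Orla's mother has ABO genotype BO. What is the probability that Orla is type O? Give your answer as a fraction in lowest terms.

Orla's father's ABO genotype from OO × AO: 1/2 AO, 1/2 OO.
Crossing each possibility with the mother BO and summing P(type O): 1/2·1/4 + 1/2·1/2 = 3/8.

3/8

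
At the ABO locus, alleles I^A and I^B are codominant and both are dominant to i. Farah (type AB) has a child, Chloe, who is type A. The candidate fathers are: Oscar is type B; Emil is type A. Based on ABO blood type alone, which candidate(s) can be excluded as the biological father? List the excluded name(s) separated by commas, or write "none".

none

A candidate is excluded only if no genotype consistent with his phenotype could produce a type A child with a type AB mother.
Every candidate has at least one consistent genotype combination, so none can be excluded.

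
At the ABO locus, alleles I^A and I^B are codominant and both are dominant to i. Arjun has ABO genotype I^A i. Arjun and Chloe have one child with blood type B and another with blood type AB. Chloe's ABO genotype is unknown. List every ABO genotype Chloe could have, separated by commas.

I^A I^B, I^B I^B, I^B i

For each candidate genotype of Chloe, check whether crossing it with I^A i can produce every observed child phenotype.
  I^A I^A → possible child types {A} ✗
  I^A I^B → possible child types {A, B, AB} ✓
  I^A i → possible child types {O, A} ✗
  I^B I^B → possible child types {B, AB} ✓
  I^B i → possible child types {O, A, B, AB} ✓
  i i → possible child types {O, A} ✗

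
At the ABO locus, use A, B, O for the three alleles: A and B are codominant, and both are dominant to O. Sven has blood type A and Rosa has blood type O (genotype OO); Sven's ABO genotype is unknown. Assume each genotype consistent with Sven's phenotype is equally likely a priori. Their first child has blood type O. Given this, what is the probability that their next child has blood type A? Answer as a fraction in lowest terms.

Possible genotypes: Sven ∈ {AA, AO}; Rosa ∈ {OO}.
Weight each parental genotype pair by prior × P(type-O child):
  AO × OO: posterior weight 1; P(next child type A) = 1/2.
Weighted sum = 1/2.

1/2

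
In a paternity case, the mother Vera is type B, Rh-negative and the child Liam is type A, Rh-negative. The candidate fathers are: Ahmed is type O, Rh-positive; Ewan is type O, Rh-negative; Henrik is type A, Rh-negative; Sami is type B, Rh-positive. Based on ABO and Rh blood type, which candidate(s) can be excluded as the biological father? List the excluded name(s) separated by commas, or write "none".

A candidate is excluded only if no genotype consistent with his phenotype could produce a type A, Rh-negative child with a type B, Rh-negative mother.
Ahmed (type O, Rh+): no genotype consistent with that phenotype can produce a type-A Rh- child with a type-B mother.
Ewan (type O, Rh-): no genotype consistent with that phenotype can produce a type-A Rh- child with a type-B mother.
Sami (type B, Rh+): no genotype consistent with that phenotype can produce a type-A Rh- child with a type-B mother.

Ahmed, Ewan, Sami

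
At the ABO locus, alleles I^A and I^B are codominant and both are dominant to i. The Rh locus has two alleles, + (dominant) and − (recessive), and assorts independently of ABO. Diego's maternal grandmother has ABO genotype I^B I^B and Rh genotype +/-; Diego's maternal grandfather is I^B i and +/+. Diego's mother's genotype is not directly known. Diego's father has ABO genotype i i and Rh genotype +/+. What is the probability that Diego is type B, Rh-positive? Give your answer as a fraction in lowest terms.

3/4

Diego's mother's ABO genotype from I^B I^B × I^B i: 1/2 I^B I^B, 1/2 I^B i.
Crossing each possibility with the father i i and summing P(type B): 1/2·1 + 1/2·1/2 = 3/4.
Similarly for Rh via the mother's Rh distribution: P(Rh+) = 1.
Independent loci: 3/4 × 1 = 3/4.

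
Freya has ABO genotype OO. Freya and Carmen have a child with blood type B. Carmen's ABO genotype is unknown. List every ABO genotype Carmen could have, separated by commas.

AB, BB, BO

For each candidate genotype of Carmen, check whether crossing it with OO can produce every observed child phenotype.
  AA → possible child types {A} ✗
  AB → possible child types {A, B} ✓
  AO → possible child types {O, A} ✗
  BB → possible child types {B} ✓
  BO → possible child types {O, B} ✓
  OO → possible child types {O} ✗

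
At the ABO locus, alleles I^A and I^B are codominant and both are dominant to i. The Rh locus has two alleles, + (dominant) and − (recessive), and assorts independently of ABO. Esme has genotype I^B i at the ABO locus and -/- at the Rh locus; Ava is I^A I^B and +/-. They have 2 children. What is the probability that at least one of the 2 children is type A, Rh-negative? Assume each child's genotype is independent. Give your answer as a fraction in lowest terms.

ABO cross I^B i × I^A I^B → 1/4 A, 1/2 B, 1/4 AB.
Rh cross -/- × +/- → 1/2 Rh+, 1/2 Rh-; so P(type A, Rh-negative) = 1/4 × 1/2 = 1/8 per child.
P(none) = (7/8)^2 = 49/64; P(at least one) = 1 − 49/64 = 15/64.

15/64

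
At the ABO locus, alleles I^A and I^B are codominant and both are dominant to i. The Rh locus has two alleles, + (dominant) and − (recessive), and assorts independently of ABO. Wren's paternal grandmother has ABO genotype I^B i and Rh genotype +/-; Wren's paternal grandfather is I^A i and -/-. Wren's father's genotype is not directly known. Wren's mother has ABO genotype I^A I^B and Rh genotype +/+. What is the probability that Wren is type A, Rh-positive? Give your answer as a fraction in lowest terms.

Wren's father's ABO genotype from I^B i × I^A i: 1/4 I^A I^B, 1/4 I^A i, 1/4 I^B i, 1/4 i i.
Crossing each possibility with the mother I^A I^B and summing P(type A): 1/4·1/4 + 1/4·1/2 + 1/4·1/4 + 1/4·1/2 = 3/8.
Similarly for Rh via the father's Rh distribution: P(Rh+) = 1.
Independent loci: 3/8 × 1 = 3/8.

3/8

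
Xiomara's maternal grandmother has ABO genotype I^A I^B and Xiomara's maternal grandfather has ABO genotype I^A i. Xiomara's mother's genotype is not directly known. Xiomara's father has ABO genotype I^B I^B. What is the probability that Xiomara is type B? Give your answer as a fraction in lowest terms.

Xiomara's mother's ABO genotype from I^A I^B × I^A i: 1/4 I^A I^A, 1/4 I^A I^B, 1/4 I^A i, 1/4 I^B i.
Crossing each possibility with the father I^B I^B and summing P(type B): 1/4·0 + 1/4·1/2 + 1/4·1/2 + 1/4·1 = 1/2.

1/2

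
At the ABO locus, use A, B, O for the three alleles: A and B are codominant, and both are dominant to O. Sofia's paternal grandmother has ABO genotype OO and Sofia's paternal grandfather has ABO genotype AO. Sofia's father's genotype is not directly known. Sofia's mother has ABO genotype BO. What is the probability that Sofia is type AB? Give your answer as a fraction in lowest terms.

Sofia's father's ABO genotype from OO × AO: 1/2 AO, 1/2 OO.
Crossing each possibility with the mother BO and summing P(type AB): 1/2·1/4 + 1/2·0 = 1/8.

1/8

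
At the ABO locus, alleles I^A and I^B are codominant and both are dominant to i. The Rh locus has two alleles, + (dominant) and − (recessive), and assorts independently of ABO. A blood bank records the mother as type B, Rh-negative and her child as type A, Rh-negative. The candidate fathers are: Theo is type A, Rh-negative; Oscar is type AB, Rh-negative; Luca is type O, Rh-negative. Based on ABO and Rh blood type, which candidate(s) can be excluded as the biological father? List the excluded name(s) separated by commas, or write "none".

A candidate is excluded only if no genotype consistent with his phenotype could produce a type A, Rh-negative child with a type B, Rh-negative mother.
Luca (type O, Rh-): no genotype consistent with that phenotype can produce a type-A Rh- child with a type-B mother.

Luca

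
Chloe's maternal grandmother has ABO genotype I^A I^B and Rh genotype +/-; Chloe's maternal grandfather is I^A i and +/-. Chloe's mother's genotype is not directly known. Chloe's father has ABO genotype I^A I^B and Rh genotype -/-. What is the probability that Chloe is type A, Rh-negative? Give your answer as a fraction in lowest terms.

Chloe's mother's ABO genotype from I^A I^B × I^A i: 1/4 I^A I^A, 1/4 I^A I^B, 1/4 I^A i, 1/4 I^B i.
Crossing each possibility with the father I^A I^B and summing P(type A): 1/4·1/2 + 1/4·1/4 + 1/4·1/2 + 1/4·1/4 = 3/8.
Similarly for Rh via the mother's Rh distribution: P(Rh-) = 1/2.
Independent loci: 3/8 × 1/2 = 3/16.

3/16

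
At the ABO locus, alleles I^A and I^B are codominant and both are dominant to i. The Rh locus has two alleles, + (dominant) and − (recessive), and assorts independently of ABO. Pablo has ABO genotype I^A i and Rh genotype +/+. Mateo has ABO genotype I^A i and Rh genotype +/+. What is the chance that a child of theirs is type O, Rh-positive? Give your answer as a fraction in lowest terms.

1/4

ABO cross I^A i × I^A i → offspring phenotypes: 1/4 O, 3/4 A.
Rh cross +/+ × +/+ → 1 Rh+.
Independent loci: P(type O, Rh-positive) = 1/4 × 1 = 1/4.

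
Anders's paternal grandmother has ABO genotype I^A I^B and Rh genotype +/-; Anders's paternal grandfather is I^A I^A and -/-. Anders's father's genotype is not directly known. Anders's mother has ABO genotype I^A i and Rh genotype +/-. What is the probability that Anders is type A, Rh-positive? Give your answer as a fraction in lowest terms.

15/32

Anders's father's ABO genotype from I^A I^B × I^A I^A: 1/2 I^A I^A, 1/2 I^A I^B.
Crossing each possibility with the mother I^A i and summing P(type A): 1/2·1 + 1/2·1/2 = 3/4.
Similarly for Rh via the father's Rh distribution: P(Rh+) = 5/8.
Independent loci: 3/4 × 5/8 = 15/32.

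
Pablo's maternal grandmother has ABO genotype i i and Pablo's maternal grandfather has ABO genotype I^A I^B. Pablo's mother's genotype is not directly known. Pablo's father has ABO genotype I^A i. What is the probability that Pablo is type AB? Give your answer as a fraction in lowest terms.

Pablo's mother's ABO genotype from i i × I^A I^B: 1/2 I^A i, 1/2 I^B i.
Crossing each possibility with the father I^A i and summing P(type AB): 1/2·0 + 1/2·1/4 = 1/8.

1/8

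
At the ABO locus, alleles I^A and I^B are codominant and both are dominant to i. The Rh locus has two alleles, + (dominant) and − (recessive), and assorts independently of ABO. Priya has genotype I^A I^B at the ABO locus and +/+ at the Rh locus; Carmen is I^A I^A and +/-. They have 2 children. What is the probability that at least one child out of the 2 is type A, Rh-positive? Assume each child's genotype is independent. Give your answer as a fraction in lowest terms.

3/4

ABO cross I^A I^B × I^A I^A → 1/2 A, 1/2 AB.
Rh cross +/+ × +/- → 1 Rh+; so P(type A, Rh-positive) = 1/2 × 1 = 1/2 per child.
P(none) = (1/2)^2 = 1/4; P(at least one) = 1 − 1/4 = 3/4.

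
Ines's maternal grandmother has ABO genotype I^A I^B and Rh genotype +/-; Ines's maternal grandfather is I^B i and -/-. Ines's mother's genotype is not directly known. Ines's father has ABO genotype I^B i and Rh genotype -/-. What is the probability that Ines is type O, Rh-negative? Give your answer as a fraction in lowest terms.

Ines's mother's ABO genotype from I^A I^B × I^B i: 1/4 I^A I^B, 1/4 I^A i, 1/4 I^B I^B, 1/4 I^B i.
Crossing each possibility with the father I^B i and summing P(type O): 1/4·0 + 1/4·1/4 + 1/4·0 + 1/4·1/4 = 1/8.
Similarly for Rh via the mother's Rh distribution: P(Rh-) = 3/4.
Independent loci: 1/8 × 3/4 = 3/32.

3/32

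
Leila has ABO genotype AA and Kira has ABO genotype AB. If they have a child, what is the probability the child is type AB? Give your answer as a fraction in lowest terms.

1/2

ABO cross AA × AB → offspring phenotypes: 1/2 A, 1/2 AB.
So P(type AB) = 1/2.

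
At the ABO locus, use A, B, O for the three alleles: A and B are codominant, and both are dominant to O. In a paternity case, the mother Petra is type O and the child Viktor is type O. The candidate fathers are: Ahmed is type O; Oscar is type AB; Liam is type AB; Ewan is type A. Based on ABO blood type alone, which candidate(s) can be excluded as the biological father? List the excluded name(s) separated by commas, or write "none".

A candidate is excluded only if no genotype consistent with his phenotype could produce a type O child with a type O mother.
Oscar (type AB): no genotype consistent with that phenotype can produce a type-O child with a type-O mother.
Liam (type AB): no genotype consistent with that phenotype can produce a type-O child with a type-O mother.

Oscar, Liam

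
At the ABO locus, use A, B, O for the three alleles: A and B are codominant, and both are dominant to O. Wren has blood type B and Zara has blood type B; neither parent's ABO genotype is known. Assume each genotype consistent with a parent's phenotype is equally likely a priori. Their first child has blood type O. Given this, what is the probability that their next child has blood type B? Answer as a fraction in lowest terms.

Possible genotypes: Wren ∈ {BB, BO}; Zara ∈ {BB, BO}.
Weight each parental genotype pair by prior × P(type-O child):
  BO × BO: posterior weight 1; P(next child type B) = 3/4.
Weighted sum = 3/4.

3/4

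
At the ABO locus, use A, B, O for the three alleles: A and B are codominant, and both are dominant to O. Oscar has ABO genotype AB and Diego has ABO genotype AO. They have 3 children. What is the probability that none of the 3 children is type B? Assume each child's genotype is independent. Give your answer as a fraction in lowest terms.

ABO cross AB × AO → 1/2 A, 1/4 B, 1/4 AB.
So P(type B) = 1/4 per child.
P(not type B) = 3/4 for one child; (3/4)^3 = 27/64.

27/64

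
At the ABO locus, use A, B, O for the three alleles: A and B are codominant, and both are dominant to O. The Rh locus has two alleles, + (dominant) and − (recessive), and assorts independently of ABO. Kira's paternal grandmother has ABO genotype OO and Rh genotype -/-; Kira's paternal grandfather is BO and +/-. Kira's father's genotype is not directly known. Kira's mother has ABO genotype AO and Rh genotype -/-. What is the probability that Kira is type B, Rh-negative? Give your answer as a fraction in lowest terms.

Kira's father's ABO genotype from OO × BO: 1/2 BO, 1/2 OO.
Crossing each possibility with the mother AO and summing P(type B): 1/2·1/4 + 1/2·0 = 1/8.
Similarly for Rh via the father's Rh distribution: P(Rh-) = 3/4.
Independent loci: 1/8 × 3/4 = 3/32.

3/32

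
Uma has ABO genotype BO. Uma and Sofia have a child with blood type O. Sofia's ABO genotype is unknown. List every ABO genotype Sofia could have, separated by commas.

For each candidate genotype of Sofia, check whether crossing it with BO can produce every observed child phenotype.
  AA → possible child types {A, AB} ✗
  AB → possible child types {A, B, AB} ✗
  AO → possible child types {O, A, B, AB} ✓
  BB → possible child types {B} ✗
  BO → possible child types {O, B} ✓
  OO → possible child types {O, B} ✓

AO, BO, OO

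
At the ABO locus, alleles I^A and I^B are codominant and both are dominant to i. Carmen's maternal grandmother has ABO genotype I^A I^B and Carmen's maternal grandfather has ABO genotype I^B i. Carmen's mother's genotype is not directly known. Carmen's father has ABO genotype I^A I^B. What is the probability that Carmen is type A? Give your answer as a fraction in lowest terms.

Carmen's mother's ABO genotype from I^A I^B × I^B i: 1/4 I^A I^B, 1/4 I^A i, 1/4 I^B I^B, 1/4 I^B i.
Crossing each possibility with the father I^A I^B and summing P(type A): 1/4·1/4 + 1/4·1/2 + 1/4·0 + 1/4·1/4 = 1/4.

1/4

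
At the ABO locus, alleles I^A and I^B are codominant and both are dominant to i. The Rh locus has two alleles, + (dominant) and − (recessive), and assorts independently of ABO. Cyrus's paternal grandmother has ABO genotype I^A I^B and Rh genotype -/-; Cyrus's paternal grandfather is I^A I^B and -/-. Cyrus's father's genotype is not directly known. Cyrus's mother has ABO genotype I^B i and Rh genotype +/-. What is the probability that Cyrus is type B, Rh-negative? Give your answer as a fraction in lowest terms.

Cyrus's father's ABO genotype from I^A I^B × I^A I^B: 1/4 I^A I^A, 1/2 I^A I^B, 1/4 I^B I^B.
Crossing each possibility with the mother I^B i and summing P(type B): 1/4·0 + 1/2·1/2 + 1/4·1 = 1/2.
Similarly for Rh via the father's Rh distribution: P(Rh-) = 1/2.
Independent loci: 1/2 × 1/2 = 1/4.

1/4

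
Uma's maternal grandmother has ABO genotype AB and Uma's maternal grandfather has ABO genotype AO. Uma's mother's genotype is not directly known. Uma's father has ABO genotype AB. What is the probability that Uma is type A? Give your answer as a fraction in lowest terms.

3/8

Uma's mother's ABO genotype from AB × AO: 1/4 AA, 1/4 AB, 1/4 AO, 1/4 BO.
Crossing each possibility with the father AB and summing P(type A): 1/4·1/2 + 1/4·1/4 + 1/4·1/2 + 1/4·1/4 = 3/8.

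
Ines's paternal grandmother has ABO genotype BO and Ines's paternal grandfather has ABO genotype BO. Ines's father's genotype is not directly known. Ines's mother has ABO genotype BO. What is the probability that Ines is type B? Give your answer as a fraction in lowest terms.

3/4

Ines's father's ABO genotype from BO × BO: 1/4 BB, 1/2 BO, 1/4 OO.
Crossing each possibility with the mother BO and summing P(type B): 1/4·1 + 1/2·3/4 + 1/4·1/2 = 3/4.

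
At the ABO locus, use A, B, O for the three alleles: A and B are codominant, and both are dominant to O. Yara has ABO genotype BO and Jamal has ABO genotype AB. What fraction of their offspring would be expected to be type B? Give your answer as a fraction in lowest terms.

1/2

ABO cross BO × AB → offspring phenotypes: 1/4 A, 1/2 B, 1/4 AB.
So P(type B) = 1/2.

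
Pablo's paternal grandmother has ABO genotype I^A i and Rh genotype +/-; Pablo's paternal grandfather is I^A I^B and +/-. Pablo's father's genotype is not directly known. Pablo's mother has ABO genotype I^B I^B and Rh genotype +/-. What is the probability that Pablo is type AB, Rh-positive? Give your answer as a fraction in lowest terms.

3/8

Pablo's father's ABO genotype from I^A i × I^A I^B: 1/4 I^A I^A, 1/4 I^A I^B, 1/4 I^A i, 1/4 I^B i.
Crossing each possibility with the mother I^B I^B and summing P(type AB): 1/4·1 + 1/4·1/2 + 1/4·1/2 + 1/4·0 = 1/2.
Similarly for Rh via the father's Rh distribution: P(Rh+) = 3/4.
Independent loci: 1/2 × 3/4 = 3/8.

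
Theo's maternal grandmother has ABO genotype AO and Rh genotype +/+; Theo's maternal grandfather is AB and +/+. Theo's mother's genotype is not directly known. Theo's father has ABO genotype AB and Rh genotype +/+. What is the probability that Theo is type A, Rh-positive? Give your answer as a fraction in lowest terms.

Theo's mother's ABO genotype from AO × AB: 1/4 AA, 1/4 AB, 1/4 AO, 1/4 BO.
Crossing each possibility with the father AB and summing P(type A): 1/4·1/2 + 1/4·1/4 + 1/4·1/2 + 1/4·1/4 = 3/8.
Similarly for Rh via the mother's Rh distribution: P(Rh+) = 1.
Independent loci: 3/8 × 1 = 3/8.

3/8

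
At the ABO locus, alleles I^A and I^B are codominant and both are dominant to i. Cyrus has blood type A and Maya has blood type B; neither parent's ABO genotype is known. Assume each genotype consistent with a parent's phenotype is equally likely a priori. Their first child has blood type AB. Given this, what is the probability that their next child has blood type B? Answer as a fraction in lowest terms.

Possible genotypes: Cyrus ∈ {I^A I^A, I^A i}; Maya ∈ {I^B I^B, I^B i}.
Weight each parental genotype pair by prior × P(type-AB child):
  I^A I^A × I^B I^B: posterior weight 4/9; P(next child type B) = 0.
  I^A I^A × I^B i: posterior weight 2/9; P(next child type B) = 0.
  I^A i × I^B I^B: posterior weight 2/9; P(next child type B) = 1/2.
  I^A i × I^B i: posterior weight 1/9; P(next child type B) = 1/4.
Weighted sum = 5/36.

5/36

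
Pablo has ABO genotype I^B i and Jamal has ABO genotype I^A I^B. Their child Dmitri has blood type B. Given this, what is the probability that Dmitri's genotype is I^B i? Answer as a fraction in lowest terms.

1/2

Cross I^B i × I^A I^B → 1/4 I^A I^B, 1/4 I^A i, 1/4 I^B I^B, 1/4 I^B i.
Type-B genotypes among offspring: I^B I^B (1/4), I^B i (1/4); total 1/2.
P(I^B i | type B) = (1/4) / (1/2) = 1/2.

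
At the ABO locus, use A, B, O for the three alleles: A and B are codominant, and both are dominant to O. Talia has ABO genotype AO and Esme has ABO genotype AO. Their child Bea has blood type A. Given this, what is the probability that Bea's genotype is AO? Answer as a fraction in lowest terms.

Cross AO × AO → 1/4 AA, 1/2 AO, 1/4 OO.
Type-A genotypes among offspring: AA (1/4), AO (1/2); total 3/4.
P(AO | type A) = (1/2) / (3/4) = 2/3.

2/3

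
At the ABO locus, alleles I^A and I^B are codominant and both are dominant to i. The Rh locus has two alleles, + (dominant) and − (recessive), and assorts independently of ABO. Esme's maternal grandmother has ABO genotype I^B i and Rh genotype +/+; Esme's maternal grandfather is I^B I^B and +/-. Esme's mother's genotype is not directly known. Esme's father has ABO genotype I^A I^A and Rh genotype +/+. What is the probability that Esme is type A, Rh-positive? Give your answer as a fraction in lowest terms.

Esme's mother's ABO genotype from I^B i × I^B I^B: 1/2 I^B I^B, 1/2 I^B i.
Crossing each possibility with the father I^A I^A and summing P(type A): 1/2·0 + 1/2·1/2 = 1/4.
Similarly for Rh via the mother's Rh distribution: P(Rh+) = 1.
Independent loci: 1/4 × 1 = 1/4.

1/4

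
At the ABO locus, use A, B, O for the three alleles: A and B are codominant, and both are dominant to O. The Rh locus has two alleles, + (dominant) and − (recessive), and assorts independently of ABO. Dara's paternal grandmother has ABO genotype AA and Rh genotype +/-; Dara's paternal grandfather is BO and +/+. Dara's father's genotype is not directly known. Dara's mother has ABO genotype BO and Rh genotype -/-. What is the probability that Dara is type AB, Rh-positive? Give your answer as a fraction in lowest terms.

Dara's father's ABO genotype from AA × BO: 1/2 AB, 1/2 AO.
Crossing each possibility with the mother BO and summing P(type AB): 1/2·1/4 + 1/2·1/4 = 1/4.
Similarly for Rh via the father's Rh distribution: P(Rh+) = 3/4.
Independent loci: 1/4 × 3/4 = 3/16.

3/16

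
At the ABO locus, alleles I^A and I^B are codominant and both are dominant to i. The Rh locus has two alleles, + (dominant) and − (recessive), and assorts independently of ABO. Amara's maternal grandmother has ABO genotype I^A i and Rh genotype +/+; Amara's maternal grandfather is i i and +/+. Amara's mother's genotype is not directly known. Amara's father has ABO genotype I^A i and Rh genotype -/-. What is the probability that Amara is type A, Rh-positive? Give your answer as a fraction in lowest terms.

5/8

Amara's mother's ABO genotype from I^A i × i i: 1/2 I^A i, 1/2 i i.
Crossing each possibility with the father I^A i and summing P(type A): 1/2·3/4 + 1/2·1/2 = 5/8.
Similarly for Rh via the mother's Rh distribution: P(Rh+) = 1.
Independent loci: 5/8 × 1 = 5/8.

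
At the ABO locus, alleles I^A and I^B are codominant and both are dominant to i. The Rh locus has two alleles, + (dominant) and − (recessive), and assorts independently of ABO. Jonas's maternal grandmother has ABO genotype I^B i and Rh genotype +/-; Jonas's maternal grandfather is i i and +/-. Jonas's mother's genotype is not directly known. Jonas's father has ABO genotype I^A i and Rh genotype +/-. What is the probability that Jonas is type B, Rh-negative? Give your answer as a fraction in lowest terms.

1/32

Jonas's mother's ABO genotype from I^B i × i i: 1/2 I^B i, 1/2 i i.
Crossing each possibility with the father I^A i and summing P(type B): 1/2·1/4 + 1/2·0 = 1/8.
Similarly for Rh via the mother's Rh distribution: P(Rh-) = 1/4.
Independent loci: 1/8 × 1/4 = 1/32.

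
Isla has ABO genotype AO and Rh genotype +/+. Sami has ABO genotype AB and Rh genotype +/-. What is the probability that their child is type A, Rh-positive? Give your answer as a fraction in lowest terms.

1/2

ABO cross AO × AB → offspring phenotypes: 1/2 A, 1/4 B, 1/4 AB.
Rh cross +/+ × +/- → 1 Rh+.
Independent loci: P(type A, Rh-positive) = 1/2 × 1 = 1/2.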